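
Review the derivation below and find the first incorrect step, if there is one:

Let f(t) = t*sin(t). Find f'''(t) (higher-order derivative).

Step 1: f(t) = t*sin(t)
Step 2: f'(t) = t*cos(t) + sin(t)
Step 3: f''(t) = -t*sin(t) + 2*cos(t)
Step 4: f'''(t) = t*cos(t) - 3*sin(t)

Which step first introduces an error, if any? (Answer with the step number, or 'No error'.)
Step 4

Step 4 is incorrect due to a sign flip.
The step shows: t*cos(t) - 3*sin(t)
The correct value should be: -t*cos(t) - 3*sin(t)

Explanation: The sign of one term was flipped: the term -t*cos(t) was incorrectly written as t*cos(t)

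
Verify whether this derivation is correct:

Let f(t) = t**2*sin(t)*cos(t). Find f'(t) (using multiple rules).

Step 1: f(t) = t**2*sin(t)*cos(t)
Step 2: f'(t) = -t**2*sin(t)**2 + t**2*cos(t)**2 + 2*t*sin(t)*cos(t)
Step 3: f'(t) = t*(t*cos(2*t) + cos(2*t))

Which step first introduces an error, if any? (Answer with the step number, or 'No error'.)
Step 3

Step 3 is incorrect due to a wrong trig function.
The step shows: t*(t*cos(2*t) + cos(2*t))
The correct value should be: t*(t*cos(2*t) + sin(2*t))

Explanation: sin(2*t) was incorrectly written as cos(2*t): the term t*(t*cos(2*t) + sin(2*t)) was incorrectly written as t*(t*cos(2*t) + cos(2*t))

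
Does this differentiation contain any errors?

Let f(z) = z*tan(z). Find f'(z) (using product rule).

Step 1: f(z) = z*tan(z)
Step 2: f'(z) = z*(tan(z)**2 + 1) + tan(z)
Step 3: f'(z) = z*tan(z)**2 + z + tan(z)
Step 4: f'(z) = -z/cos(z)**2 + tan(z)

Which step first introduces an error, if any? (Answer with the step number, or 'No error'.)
Step 4

Step 4 is incorrect due to a sign flip.
The step shows: -z/cos(z)**2 + tan(z)
The correct value should be: z/cos(z)**2 + tan(z)

Explanation: The sign of one term was flipped: the term z/cos(z)**2 was incorrectly written as -z/cos(z)**2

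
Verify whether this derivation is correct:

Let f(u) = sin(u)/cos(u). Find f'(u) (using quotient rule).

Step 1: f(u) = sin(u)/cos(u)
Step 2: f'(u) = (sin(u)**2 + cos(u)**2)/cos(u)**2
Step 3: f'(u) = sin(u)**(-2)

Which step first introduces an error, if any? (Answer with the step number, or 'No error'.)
Step 3

Step 3 is incorrect due to a wrong trig function.
The step shows: sin(u)**(-2)
The correct value should be: cos(u)**(-2)

Explanation: cos(u) was incorrectly written as sin(u): the term cos(u)**(-2) was incorrectly written as sin(u)**(-2)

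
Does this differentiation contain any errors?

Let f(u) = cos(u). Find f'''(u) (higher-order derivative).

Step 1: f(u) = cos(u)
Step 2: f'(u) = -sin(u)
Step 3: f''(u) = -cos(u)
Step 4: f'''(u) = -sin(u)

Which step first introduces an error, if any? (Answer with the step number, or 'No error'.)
Step 4

Step 4 is incorrect due to a sign flip.
The step shows: -sin(u)
The correct value should be: sin(u)

Explanation: The sign of the whole expression was flipped: the term sin(u) was incorrectly written as -sin(u)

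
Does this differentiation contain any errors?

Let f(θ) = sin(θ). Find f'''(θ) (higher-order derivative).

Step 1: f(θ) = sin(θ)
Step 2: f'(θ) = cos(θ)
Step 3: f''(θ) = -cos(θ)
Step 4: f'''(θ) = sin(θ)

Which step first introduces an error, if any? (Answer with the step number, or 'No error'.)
Step 3

Step 3 is incorrect due to a wrong trig function.
The step shows: -cos(θ)
The correct value should be: -sin(θ)

Explanation: sin(θ) was incorrectly written as cos(θ): the term -sin(θ) was incorrectly written as -cos(θ)
The later steps are derived from this incorrect expression, so the error originates in Step 3.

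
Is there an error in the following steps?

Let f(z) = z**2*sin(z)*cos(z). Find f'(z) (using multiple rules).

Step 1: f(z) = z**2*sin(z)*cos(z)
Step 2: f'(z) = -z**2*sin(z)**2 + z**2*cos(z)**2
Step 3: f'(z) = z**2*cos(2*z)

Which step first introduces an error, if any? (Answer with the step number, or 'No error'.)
Step 2

Step 2 is incorrect due to a dropped term.
The step shows: -z**2*sin(z)**2 + z**2*cos(z)**2
The correct value should be: -z**2*sin(z)**2 + z**2*cos(z)**2 + 2*z*sin(z)*cos(z)

Explanation: A term was dropped: the term 2*z*sin(z)*cos(z) was incorrectly omitted
The later steps are derived from this incorrect expression, so the error originates in Step 2.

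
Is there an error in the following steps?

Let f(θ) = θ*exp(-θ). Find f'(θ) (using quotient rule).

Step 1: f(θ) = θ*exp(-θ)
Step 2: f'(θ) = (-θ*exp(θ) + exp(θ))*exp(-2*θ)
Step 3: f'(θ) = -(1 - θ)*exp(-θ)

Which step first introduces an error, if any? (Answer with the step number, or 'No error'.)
Step 3

Step 3 is incorrect due to a sign flip.
The step shows: -(1 - θ)*exp(-θ)
The correct value should be: (1 - θ)*exp(-θ)

Explanation: The sign of the whole expression was flipped: the term (1 - θ)*exp(-θ) was incorrectly written as -(1 - θ)*exp(-θ)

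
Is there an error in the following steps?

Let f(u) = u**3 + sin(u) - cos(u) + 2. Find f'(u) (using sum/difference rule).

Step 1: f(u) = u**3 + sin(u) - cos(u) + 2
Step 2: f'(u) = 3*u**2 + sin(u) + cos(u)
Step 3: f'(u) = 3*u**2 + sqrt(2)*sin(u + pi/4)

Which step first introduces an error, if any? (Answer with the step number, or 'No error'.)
No error

All steps in this derivation are correct.
The final answer f'(u) = 3*u**2 + sqrt(2)*sin(u + pi/4) is valid.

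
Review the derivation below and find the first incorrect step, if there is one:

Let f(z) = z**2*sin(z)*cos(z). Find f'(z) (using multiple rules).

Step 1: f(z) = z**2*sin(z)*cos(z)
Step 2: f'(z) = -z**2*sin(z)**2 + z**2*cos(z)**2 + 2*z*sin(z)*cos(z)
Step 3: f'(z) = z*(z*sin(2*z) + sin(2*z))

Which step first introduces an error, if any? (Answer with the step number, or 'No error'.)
Step 3

Step 3 is incorrect due to a wrong trig function.
The step shows: z*(z*sin(2*z) + sin(2*z))
The correct value should be: z*(z*cos(2*z) + sin(2*z))

Explanation: cos(2*z) was incorrectly written as sin(2*z): the term z*(z*cos(2*z) + sin(2*z)) was incorrectly written as z*(z*sin(2*z) + sin(2*z))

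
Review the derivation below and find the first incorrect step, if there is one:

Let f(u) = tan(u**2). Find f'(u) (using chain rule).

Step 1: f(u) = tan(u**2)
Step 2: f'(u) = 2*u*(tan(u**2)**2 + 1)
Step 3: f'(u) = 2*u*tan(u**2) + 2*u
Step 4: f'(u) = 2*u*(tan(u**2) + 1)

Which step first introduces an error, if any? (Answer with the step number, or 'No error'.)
Step 3

Step 3 is incorrect due to a wrong exponent.
The step shows: 2*u*tan(u**2) + 2*u
The correct value should be: 2*u*tan(u**2)**2 + 2*u

Explanation: The exponent 2 on tan(u**2) was incorrectly written as 1: the term 2*u*tan(u**2)**2 was incorrectly written as 2*u*tan(u**2)
The later steps are derived from this incorrect expression, so the error originates in Step 3.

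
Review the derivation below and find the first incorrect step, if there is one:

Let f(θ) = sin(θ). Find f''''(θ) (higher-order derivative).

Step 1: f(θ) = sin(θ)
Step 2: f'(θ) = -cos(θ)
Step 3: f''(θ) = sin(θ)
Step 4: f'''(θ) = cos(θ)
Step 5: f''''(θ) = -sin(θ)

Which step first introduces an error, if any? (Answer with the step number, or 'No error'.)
Step 2

Step 2 is incorrect due to a sign flip.
The step shows: -cos(θ)
The correct value should be: cos(θ)

Explanation: The sign of the whole expression was flipped: the term cos(θ) was incorrectly written as -cos(θ)
The later steps are derived from this incorrect expression, so the error originates in Step 2.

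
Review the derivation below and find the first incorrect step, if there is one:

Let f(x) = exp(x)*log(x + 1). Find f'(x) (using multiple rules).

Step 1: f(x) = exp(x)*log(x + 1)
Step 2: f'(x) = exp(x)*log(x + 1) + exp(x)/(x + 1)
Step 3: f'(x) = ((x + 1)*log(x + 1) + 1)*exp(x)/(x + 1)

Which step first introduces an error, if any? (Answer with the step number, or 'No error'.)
No error

All steps in this derivation are correct.
The final answer f'(x) = ((x + 1)*log(x + 1) + 1)*exp(x)/(x + 1) is valid.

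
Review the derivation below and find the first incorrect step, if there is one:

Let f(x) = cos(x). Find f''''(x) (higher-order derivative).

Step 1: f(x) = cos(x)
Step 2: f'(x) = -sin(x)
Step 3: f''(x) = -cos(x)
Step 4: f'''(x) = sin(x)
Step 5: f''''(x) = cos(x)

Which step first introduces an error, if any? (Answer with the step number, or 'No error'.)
No error

All steps in this derivation are correct.
The final answer f''''(x) = cos(x) is valid.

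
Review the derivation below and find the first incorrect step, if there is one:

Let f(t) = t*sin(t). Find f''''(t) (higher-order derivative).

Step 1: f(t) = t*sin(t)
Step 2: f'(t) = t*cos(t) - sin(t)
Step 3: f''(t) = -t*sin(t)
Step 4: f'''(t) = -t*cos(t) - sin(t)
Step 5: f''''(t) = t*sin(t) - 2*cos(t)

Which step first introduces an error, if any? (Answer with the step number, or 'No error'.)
Step 2

Step 2 is incorrect due to a sign flip.
The step shows: t*cos(t) - sin(t)
The correct value should be: t*cos(t) + sin(t)

Explanation: The sign of one term was flipped: the term sin(t) was incorrectly written as -sin(t)
The later steps are derived from this incorrect expression, so the error originates in Step 2.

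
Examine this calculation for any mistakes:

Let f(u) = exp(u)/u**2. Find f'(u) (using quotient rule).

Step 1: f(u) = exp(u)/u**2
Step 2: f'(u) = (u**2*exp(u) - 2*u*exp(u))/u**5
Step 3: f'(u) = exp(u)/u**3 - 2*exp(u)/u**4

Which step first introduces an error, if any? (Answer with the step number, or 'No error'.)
Step 2

Step 2 is incorrect due to a wrong exponent.
The step shows: (u**2*exp(u) - 2*u*exp(u))/u**5
The correct value should be: (u**2*exp(u) - 2*u*exp(u))/u**4

Explanation: The exponent -4 on u was incorrectly written as -5: the term (u**2*exp(u) - 2*u*exp(u))/u**4 was incorrectly written as (u**2*exp(u) - 2*u*exp(u))/u**5
The later steps are derived from this incorrect expression, so the error originates in Step 2.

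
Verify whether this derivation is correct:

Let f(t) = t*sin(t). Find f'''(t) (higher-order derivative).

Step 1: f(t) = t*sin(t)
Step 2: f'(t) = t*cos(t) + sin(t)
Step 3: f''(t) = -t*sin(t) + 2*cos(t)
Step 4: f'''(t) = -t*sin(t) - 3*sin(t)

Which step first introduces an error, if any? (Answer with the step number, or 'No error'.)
Step 4

Step 4 is incorrect due to a wrong trig function.
The step shows: -t*sin(t) - 3*sin(t)
The correct value should be: -t*cos(t) - 3*sin(t)

Explanation: cos(t) was incorrectly written as sin(t): the term -t*cos(t) was incorrectly written as -t*sin(t)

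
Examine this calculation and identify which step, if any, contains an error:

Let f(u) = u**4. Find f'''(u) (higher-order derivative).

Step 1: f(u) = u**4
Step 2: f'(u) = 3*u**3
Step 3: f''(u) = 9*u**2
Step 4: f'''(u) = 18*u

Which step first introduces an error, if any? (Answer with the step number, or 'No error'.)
Step 2

Step 2 is incorrect due to a wrong coefficient.
The step shows: 3*u**3
The correct value should be: 4*u**3

Explanation: The coefficient 4 was incorrectly written as 3: the term 4*u**3 was incorrectly written as 3*u**3
The later steps are derived from this incorrect expression, so the error originates in Step 2.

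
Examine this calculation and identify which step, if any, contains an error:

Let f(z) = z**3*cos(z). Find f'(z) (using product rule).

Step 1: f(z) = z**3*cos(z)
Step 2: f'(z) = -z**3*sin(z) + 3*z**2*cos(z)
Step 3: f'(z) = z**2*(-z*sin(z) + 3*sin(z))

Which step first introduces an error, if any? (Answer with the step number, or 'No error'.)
Step 3

Step 3 is incorrect due to a wrong trig function.
The step shows: z**2*(-z*sin(z) + 3*sin(z))
The correct value should be: z**2*(-z*sin(z) + 3*cos(z))

Explanation: cos(z) was incorrectly written as sin(z): the term z**2*(-z*sin(z) + 3*cos(z)) was incorrectly written as z**2*(-z*sin(z) + 3*sin(z))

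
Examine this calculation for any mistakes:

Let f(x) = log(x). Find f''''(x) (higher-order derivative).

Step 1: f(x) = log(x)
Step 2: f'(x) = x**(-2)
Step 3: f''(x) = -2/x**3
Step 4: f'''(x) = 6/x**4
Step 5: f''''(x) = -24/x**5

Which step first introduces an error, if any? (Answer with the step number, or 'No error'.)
Step 2

Step 2 is incorrect due to a wrong exponent.
The step shows: x**(-2)
The correct value should be: 1/x

Explanation: The exponent -1 on x was incorrectly written as -2: the term 1/x was incorrectly written as x**(-2)
The later steps are derived from this incorrect expression, so the error originates in Step 2.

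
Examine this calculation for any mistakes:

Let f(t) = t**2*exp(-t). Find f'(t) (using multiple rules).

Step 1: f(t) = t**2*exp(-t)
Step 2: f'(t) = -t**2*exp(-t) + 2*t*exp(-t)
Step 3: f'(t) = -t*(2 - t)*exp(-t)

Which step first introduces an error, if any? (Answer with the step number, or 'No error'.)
Step 3

Step 3 is incorrect due to a sign flip.
The step shows: -t*(2 - t)*exp(-t)
The correct value should be: t*(2 - t)*exp(-t)

Explanation: The sign of the whole expression was flipped: the term t*(2 - t)*exp(-t) was incorrectly written as -t*(2 - t)*exp(-t)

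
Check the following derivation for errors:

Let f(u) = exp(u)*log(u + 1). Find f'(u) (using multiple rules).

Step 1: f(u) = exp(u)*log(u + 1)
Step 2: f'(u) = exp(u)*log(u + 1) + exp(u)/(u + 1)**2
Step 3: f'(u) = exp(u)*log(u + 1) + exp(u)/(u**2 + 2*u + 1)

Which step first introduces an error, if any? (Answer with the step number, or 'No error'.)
Step 2

Step 2 is incorrect due to a wrong exponent.
The step shows: exp(u)*log(u + 1) + exp(u)/(u + 1)**2
The correct value should be: exp(u)*log(u + 1) + exp(u)/(u + 1)

Explanation: The exponent -1 on u + 1 was incorrectly written as -2: the term exp(u)/(u + 1) was incorrectly written as exp(u)/(u + 1)**2
The later steps are derived from this incorrect expression, so the error originates in Step 2.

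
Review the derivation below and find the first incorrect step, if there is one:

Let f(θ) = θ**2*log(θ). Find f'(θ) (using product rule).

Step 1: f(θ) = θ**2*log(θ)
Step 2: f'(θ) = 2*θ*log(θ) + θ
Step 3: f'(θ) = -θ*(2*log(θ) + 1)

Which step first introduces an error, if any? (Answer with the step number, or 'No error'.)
Step 3

Step 3 is incorrect due to a sign flip.
The step shows: -θ*(2*log(θ) + 1)
The correct value should be: θ*(2*log(θ) + 1)

Explanation: The sign of the whole expression was flipped: the term θ*(2*log(θ) + 1) was incorrectly written as -θ*(2*log(θ) + 1)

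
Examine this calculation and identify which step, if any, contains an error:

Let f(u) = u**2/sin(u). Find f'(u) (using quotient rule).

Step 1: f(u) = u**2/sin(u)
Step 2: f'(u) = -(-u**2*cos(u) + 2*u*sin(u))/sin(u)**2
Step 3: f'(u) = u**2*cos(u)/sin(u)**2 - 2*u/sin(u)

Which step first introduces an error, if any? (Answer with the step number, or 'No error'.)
Step 2

Step 2 is incorrect due to a sign flip.
The step shows: -(-u**2*cos(u) + 2*u*sin(u))/sin(u)**2
The correct value should be: (-u**2*cos(u) + 2*u*sin(u))/sin(u)**2

Explanation: The sign of the whole expression was flipped: the term (-u**2*cos(u) + 2*u*sin(u))/sin(u)**2 was incorrectly written as -(-u**2*cos(u) + 2*u*sin(u))/sin(u)**2
The later steps are derived from this incorrect expression, so the error originates in Step 2.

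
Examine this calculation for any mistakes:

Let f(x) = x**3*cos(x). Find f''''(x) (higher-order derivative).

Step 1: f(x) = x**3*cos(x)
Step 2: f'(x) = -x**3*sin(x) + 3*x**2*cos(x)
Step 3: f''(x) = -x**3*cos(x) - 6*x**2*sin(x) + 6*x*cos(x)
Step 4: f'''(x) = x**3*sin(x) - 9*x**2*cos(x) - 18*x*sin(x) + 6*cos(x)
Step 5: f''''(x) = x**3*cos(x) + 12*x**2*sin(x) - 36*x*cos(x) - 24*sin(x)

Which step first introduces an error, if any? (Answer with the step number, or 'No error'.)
No error

All steps in this derivation are correct.
The final answer f''''(x) = x**3*cos(x) + 12*x**2*sin(x) - 36*x*cos(x) - 24*sin(x) is valid.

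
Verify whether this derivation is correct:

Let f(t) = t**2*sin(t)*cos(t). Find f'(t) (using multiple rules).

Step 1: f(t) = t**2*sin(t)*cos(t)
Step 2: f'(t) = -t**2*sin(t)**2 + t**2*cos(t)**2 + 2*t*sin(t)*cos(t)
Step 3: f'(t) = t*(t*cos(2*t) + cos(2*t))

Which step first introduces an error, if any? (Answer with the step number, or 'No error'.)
Step 3

Step 3 is incorrect due to a wrong trig function.
The step shows: t*(t*cos(2*t) + cos(2*t))
The correct value should be: t*(t*cos(2*t) + sin(2*t))

Explanation: sin(2*t) was incorrectly written as cos(2*t): the term t*(t*cos(2*t) + sin(2*t)) was incorrectly written as t*(t*cos(2*t) + cos(2*t))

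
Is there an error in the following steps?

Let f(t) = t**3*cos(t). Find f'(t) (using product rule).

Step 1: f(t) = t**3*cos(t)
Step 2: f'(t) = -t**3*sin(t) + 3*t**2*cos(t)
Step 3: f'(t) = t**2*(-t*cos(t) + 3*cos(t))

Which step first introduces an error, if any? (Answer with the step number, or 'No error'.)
Step 3

Step 3 is incorrect due to a wrong trig function.
The step shows: t**2*(-t*cos(t) + 3*cos(t))
The correct value should be: t**2*(-t*sin(t) + 3*cos(t))

Explanation: sin(t) was incorrectly written as cos(t): the term t**2*(-t*sin(t) + 3*cos(t)) was incorrectly written as t**2*(-t*cos(t) + 3*cos(t))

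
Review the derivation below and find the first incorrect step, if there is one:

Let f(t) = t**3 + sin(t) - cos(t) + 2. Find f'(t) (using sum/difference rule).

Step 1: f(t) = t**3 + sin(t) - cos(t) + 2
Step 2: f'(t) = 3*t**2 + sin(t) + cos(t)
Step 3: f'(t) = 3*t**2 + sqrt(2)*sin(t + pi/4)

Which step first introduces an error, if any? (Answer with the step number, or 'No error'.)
No error

All steps in this derivation are correct.
The final answer f'(t) = 3*t**2 + sqrt(2)*sin(t + pi/4) is valid.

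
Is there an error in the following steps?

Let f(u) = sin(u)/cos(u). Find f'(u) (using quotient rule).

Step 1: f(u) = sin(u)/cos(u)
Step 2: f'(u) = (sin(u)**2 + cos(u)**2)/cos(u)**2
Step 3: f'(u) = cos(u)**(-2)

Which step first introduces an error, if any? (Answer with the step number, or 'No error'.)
No error

All steps in this derivation are correct.
The final answer f'(u) = cos(u)**(-2) is valid.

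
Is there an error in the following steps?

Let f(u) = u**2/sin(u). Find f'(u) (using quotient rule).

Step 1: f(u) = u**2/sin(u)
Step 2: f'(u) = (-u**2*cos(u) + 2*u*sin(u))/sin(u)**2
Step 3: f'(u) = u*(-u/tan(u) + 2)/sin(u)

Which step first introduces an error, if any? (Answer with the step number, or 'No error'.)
No error

All steps in this derivation are correct.
The final answer f'(u) = u*(-u/tan(u) + 2)/sin(u) is valid.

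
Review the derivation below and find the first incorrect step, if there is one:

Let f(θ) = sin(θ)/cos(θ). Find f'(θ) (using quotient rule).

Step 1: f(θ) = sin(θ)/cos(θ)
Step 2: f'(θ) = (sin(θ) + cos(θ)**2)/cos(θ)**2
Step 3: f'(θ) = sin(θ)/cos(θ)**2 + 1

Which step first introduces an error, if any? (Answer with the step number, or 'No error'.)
Step 2

Step 2 is incorrect due to a wrong exponent.
The step shows: (sin(θ) + cos(θ)**2)/cos(θ)**2
The correct value should be: (sin(θ)**2 + cos(θ)**2)/cos(θ)**2

Explanation: The exponent 2 on sin(θ) was incorrectly written as 1: the term (sin(θ)**2 + cos(θ)**2)/cos(θ)**2 was incorrectly written as (sin(θ) + cos(θ)**2)/cos(θ)**2
The later steps are derived from this incorrect expression, so the error originates in Step 2.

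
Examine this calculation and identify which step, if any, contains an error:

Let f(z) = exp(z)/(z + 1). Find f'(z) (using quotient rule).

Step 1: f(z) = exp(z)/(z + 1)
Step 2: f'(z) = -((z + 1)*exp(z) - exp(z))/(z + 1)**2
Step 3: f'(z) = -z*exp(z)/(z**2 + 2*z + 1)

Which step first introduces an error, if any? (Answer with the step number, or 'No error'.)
Step 2

Step 2 is incorrect due to a sign flip.
The step shows: -((z + 1)*exp(z) - exp(z))/(z + 1)**2
The correct value should be: ((z + 1)*exp(z) - exp(z))/(z + 1)**2

Explanation: The sign of the whole expression was flipped: the term ((z + 1)*exp(z) - exp(z))/(z + 1)**2 was incorrectly written as -((z + 1)*exp(z) - exp(z))/(z + 1)**2
The later steps are derived from this incorrect expression, so the error originates in Step 2.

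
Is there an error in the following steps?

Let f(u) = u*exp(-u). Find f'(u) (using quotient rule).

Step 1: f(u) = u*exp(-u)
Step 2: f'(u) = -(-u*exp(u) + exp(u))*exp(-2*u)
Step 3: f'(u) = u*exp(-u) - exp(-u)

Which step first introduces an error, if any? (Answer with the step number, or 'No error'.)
Step 2

Step 2 is incorrect due to a sign flip.
The step shows: -(-u*exp(u) + exp(u))*exp(-2*u)
The correct value should be: (-u*exp(u) + exp(u))*exp(-2*u)

Explanation: The sign of the whole expression was flipped: the term (-u*exp(u) + exp(u))*exp(-2*u) was incorrectly written as -(-u*exp(u) + exp(u))*exp(-2*u)
The later steps are derived from this incorrect expression, so the error originates in Step 2.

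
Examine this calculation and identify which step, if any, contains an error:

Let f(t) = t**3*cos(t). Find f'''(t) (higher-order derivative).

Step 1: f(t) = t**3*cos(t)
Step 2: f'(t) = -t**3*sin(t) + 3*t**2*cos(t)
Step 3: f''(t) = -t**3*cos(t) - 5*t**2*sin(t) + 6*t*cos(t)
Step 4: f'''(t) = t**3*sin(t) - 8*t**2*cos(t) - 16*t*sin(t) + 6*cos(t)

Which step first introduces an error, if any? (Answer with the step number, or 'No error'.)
Step 3

Step 3 is incorrect due to a wrong coefficient.
The step shows: -t**3*cos(t) - 5*t**2*sin(t) + 6*t*cos(t)
The correct value should be: -t**3*cos(t) - 6*t**2*sin(t) + 6*t*cos(t)

Explanation: The coefficient -6 was incorrectly written as -5: the term -6*t**2*sin(t) was incorrectly written as -5*t**2*sin(t)
The later steps are derived from this incorrect expression, so the error originates in Step 3.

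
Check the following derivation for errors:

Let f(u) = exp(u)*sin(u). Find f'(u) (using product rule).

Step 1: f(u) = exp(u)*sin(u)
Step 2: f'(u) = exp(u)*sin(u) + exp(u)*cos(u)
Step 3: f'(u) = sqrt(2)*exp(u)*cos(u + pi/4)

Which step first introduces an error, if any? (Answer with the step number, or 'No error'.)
Step 3

Step 3 is incorrect due to a wrong trig function.
The step shows: sqrt(2)*exp(u)*cos(u + pi/4)
The correct value should be: sqrt(2)*exp(u)*sin(u + pi/4)

Explanation: sin(u + pi/4) was incorrectly written as cos(u + pi/4): the term sqrt(2)*exp(u)*sin(u + pi/4) was incorrectly written as sqrt(2)*exp(u)*cos(u + pi/4)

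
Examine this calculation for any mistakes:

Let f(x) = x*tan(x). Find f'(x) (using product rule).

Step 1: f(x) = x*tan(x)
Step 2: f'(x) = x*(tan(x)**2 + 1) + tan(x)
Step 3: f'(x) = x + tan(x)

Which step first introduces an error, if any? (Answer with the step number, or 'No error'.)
Step 3

Step 3 is incorrect due to a dropped term.
The step shows: x + tan(x)
The correct value should be: x*tan(x)**2 + x + tan(x)

Explanation: A term was dropped: the term x*tan(x)**2 was incorrectly omitted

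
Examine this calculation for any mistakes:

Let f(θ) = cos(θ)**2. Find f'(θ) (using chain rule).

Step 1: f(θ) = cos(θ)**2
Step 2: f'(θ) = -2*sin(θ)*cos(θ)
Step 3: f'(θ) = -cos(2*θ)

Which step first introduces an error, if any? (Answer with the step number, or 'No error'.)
Step 3

Step 3 is incorrect due to a wrong trig function.
The step shows: -cos(2*θ)
The correct value should be: -sin(2*θ)

Explanation: sin(2*θ) was incorrectly written as cos(2*θ): the term -sin(2*θ) was incorrectly written as -cos(2*θ)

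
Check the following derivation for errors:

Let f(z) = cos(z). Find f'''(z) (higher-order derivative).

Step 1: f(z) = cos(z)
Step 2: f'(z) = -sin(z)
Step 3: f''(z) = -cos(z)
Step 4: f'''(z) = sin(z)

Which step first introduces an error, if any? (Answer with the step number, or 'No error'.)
No error

All steps in this derivation are correct.
The final answer f'''(z) = sin(z) is valid.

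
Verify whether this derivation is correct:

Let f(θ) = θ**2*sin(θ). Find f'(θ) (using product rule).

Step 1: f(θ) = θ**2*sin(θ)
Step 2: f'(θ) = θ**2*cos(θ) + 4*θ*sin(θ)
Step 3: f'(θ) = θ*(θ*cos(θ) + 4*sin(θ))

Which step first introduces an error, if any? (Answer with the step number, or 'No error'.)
Step 2

Step 2 is incorrect due to a wrong coefficient.
The step shows: θ**2*cos(θ) + 4*θ*sin(θ)
The correct value should be: θ**2*cos(θ) + 2*θ*sin(θ)

Explanation: The coefficient 2 was incorrectly written as 4: the term 2*θ*sin(θ) was incorrectly written as 4*θ*sin(θ)
The later steps are derived from this incorrect expression, so the error originates in Step 2.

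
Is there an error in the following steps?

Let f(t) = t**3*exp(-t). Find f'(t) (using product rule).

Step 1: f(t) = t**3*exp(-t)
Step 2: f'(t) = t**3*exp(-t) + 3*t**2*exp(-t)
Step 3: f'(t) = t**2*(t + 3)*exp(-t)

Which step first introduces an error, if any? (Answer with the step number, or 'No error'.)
Step 2

Step 2 is incorrect due to a sign flip.
The step shows: t**3*exp(-t) + 3*t**2*exp(-t)
The correct value should be: -t**3*exp(-t) + 3*t**2*exp(-t)

Explanation: The sign of one term was flipped: the term -t**3*exp(-t) was incorrectly written as t**3*exp(-t)
The later steps are derived from this incorrect expression, so the error originates in Step 2.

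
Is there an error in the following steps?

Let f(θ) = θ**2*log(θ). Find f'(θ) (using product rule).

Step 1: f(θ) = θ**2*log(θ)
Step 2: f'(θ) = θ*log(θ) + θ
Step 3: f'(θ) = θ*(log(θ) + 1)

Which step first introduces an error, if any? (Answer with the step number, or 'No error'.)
Step 2

Step 2 is incorrect due to a wrong coefficient.
The step shows: θ*log(θ) + θ
The correct value should be: 2*θ*log(θ) + θ

Explanation: The coefficient 2 was incorrectly written as 1: the term 2*θ*log(θ) was incorrectly written as θ*log(θ)
The later steps are derived from this incorrect expression, so the error originates in Step 2.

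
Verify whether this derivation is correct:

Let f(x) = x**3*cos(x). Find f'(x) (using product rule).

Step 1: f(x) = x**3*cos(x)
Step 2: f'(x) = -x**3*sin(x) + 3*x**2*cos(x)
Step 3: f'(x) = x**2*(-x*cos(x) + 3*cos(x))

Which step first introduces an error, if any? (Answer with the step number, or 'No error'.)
Step 3

Step 3 is incorrect due to a wrong trig function.
The step shows: x**2*(-x*cos(x) + 3*cos(x))
The correct value should be: x**2*(-x*sin(x) + 3*cos(x))

Explanation: sin(x) was incorrectly written as cos(x): the term x**2*(-x*sin(x) + 3*cos(x)) was incorrectly written as x**2*(-x*cos(x) + 3*cos(x))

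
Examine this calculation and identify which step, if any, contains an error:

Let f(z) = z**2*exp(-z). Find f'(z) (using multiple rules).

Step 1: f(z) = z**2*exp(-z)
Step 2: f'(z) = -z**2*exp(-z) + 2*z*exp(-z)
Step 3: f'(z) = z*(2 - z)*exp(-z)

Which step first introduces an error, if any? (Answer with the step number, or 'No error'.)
No error

All steps in this derivation are correct.
The final answer f'(z) = z*(2 - z)*exp(-z) is valid.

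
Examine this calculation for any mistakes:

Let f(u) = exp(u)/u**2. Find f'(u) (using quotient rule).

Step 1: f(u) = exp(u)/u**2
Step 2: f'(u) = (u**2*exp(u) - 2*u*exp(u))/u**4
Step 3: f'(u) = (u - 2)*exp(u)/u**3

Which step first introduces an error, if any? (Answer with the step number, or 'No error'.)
No error

All steps in this derivation are correct.
The final answer f'(u) = (u - 2)*exp(u)/u**3 is valid.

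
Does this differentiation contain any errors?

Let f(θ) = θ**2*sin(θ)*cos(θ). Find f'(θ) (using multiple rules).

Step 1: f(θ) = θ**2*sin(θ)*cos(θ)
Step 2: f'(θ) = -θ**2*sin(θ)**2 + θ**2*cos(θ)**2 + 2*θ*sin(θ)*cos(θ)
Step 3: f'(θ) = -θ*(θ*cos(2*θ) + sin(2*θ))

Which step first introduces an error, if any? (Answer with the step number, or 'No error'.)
Step 3

Step 3 is incorrect due to a sign flip.
The step shows: -θ*(θ*cos(2*θ) + sin(2*θ))
The correct value should be: θ*(θ*cos(2*θ) + sin(2*θ))

Explanation: The sign of the whole expression was flipped: the term θ*(θ*cos(2*θ) + sin(2*θ)) was incorrectly written as -θ*(θ*cos(2*θ) + sin(2*θ))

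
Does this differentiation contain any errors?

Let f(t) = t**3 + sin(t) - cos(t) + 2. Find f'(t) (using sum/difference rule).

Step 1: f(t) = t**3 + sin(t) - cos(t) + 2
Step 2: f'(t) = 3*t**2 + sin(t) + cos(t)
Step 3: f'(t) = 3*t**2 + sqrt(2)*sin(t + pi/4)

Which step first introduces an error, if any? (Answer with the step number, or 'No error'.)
No error

All steps in this derivation are correct.
The final answer f'(t) = 3*t**2 + sqrt(2)*sin(t + pi/4) is valid.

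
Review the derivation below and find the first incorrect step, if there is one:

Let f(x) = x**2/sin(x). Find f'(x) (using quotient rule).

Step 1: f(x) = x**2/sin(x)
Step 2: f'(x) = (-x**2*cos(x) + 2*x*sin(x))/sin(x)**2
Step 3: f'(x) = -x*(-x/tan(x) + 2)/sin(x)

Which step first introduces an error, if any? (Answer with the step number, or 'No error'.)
Step 3

Step 3 is incorrect due to a sign flip.
The step shows: -x*(-x/tan(x) + 2)/sin(x)
The correct value should be: x*(-x/tan(x) + 2)/sin(x)

Explanation: The sign of the whole expression was flipped: the term x*(-x/tan(x) + 2)/sin(x) was incorrectly written as -x*(-x/tan(x) + 2)/sin(x)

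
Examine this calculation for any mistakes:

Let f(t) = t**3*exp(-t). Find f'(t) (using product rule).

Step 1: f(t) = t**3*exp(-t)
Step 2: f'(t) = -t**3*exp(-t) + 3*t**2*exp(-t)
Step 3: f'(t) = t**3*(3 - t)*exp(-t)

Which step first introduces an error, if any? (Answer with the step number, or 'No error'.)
Step 3

Step 3 is incorrect due to a wrong exponent.
The step shows: t**3*(3 - t)*exp(-t)
The correct value should be: t**2*(3 - t)*exp(-t)

Explanation: The exponent 2 on t was incorrectly written as 3: the term t**2*(3 - t)*exp(-t) was incorrectly written as t**3*(3 - t)*exp(-t)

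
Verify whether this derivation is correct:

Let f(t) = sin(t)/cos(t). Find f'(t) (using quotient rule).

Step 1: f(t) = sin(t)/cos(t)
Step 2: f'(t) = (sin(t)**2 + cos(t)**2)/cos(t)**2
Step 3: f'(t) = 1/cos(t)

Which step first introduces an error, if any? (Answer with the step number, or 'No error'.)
Step 3

Step 3 is incorrect due to a wrong exponent.
The step shows: 1/cos(t)
The correct value should be: cos(t)**(-2)

Explanation: The exponent -2 on cos(t) was incorrectly written as -1: the term cos(t)**(-2) was incorrectly written as 1/cos(t)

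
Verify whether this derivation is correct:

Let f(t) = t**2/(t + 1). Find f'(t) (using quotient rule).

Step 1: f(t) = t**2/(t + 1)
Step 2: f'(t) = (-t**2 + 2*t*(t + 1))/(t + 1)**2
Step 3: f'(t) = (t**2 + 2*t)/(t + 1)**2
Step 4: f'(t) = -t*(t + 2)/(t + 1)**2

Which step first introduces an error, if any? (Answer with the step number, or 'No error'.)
Step 4

Step 4 is incorrect due to a sign flip.
The step shows: -t*(t + 2)/(t + 1)**2
The correct value should be: t*(t + 2)/(t + 1)**2

Explanation: The sign of the whole expression was flipped: the term t*(t + 2)/(t + 1)**2 was incorrectly written as -t*(t + 2)/(t + 1)**2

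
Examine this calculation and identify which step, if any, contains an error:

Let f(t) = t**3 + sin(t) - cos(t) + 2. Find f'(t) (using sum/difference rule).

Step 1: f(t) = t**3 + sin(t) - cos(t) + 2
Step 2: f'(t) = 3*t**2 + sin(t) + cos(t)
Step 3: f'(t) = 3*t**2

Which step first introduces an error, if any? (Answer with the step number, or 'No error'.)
Step 3

Step 3 is incorrect due to a dropped term.
The step shows: 3*t**2
The correct value should be: 3*t**2 + sqrt(2)*sin(t + pi/4)

Explanation: A term was dropped: the term sqrt(2)*sin(t + pi/4) was incorrectly omitted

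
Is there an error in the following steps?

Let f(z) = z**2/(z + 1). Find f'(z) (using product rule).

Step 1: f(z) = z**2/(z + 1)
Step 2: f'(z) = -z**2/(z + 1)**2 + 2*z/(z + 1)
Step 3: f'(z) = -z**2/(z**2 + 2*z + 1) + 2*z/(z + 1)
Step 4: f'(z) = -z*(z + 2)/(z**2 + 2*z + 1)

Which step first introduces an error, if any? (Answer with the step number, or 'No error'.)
Step 4

Step 4 is incorrect due to a sign flip.
The step shows: -z*(z + 2)/(z**2 + 2*z + 1)
The correct value should be: z*(z + 2)/(z**2 + 2*z + 1)

Explanation: The sign of the whole expression was flipped: the term z*(z + 2)/(z**2 + 2*z + 1) was incorrectly written as -z*(z + 2)/(z**2 + 2*z + 1)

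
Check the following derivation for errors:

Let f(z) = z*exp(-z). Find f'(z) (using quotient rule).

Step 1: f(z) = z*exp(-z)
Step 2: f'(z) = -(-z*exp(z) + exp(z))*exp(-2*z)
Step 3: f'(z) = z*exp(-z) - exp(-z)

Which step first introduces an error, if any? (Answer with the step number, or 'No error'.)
Step 2

Step 2 is incorrect due to a sign flip.
The step shows: -(-z*exp(z) + exp(z))*exp(-2*z)
The correct value should be: (-z*exp(z) + exp(z))*exp(-2*z)

Explanation: The sign of the whole expression was flipped: the term (-z*exp(z) + exp(z))*exp(-2*z) was incorrectly written as -(-z*exp(z) + exp(z))*exp(-2*z)
The later steps are derived from this incorrect expression, so the error originates in Step 2.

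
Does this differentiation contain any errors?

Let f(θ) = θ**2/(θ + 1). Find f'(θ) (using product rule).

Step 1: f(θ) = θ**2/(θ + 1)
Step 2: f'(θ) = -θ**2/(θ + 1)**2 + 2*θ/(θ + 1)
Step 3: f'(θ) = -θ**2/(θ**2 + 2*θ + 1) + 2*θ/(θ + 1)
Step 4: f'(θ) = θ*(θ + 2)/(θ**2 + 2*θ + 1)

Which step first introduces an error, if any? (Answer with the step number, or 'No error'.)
No error

All steps in this derivation are correct.
The final answer f'(θ) = θ*(θ + 2)/(θ**2 + 2*θ + 1) is valid.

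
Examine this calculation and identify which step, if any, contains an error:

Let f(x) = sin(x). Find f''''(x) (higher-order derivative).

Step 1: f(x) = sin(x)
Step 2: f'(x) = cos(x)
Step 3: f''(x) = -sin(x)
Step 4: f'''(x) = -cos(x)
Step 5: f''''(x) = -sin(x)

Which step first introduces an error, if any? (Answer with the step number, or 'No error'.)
Step 5

Step 5 is incorrect due to a sign flip.
The step shows: -sin(x)
The correct value should be: sin(x)

Explanation: The sign of the whole expression was flipped: the term sin(x) was incorrectly written as -sin(x)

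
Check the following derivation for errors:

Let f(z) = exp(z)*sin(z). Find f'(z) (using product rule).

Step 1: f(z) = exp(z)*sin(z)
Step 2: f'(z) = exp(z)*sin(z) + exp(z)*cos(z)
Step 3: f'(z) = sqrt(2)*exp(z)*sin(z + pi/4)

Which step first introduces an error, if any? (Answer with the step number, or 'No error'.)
No error

All steps in this derivation are correct.
The final answer f'(z) = sqrt(2)*exp(z)*sin(z + pi/4) is valid.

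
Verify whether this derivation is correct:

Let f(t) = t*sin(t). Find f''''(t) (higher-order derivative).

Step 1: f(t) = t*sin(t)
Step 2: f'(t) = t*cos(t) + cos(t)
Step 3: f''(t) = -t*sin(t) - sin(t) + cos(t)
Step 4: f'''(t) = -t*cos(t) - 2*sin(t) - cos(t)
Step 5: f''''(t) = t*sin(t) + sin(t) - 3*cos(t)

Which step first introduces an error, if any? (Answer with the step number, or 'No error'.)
Step 2

Step 2 is incorrect due to a wrong trig function.
The step shows: t*cos(t) + cos(t)
The correct value should be: t*cos(t) + sin(t)

Explanation: sin(t) was incorrectly written as cos(t): the term sin(t) was incorrectly written as cos(t)
The later steps are derived from this incorrect expression, so the error originates in Step 2.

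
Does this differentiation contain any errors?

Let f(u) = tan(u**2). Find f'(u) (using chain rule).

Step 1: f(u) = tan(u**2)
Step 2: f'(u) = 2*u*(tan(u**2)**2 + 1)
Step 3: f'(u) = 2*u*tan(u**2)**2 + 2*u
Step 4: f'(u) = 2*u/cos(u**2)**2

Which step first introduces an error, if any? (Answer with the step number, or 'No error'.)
No error

All steps in this derivation are correct.
The final answer f'(u) = 2*u/cos(u**2)**2 is valid.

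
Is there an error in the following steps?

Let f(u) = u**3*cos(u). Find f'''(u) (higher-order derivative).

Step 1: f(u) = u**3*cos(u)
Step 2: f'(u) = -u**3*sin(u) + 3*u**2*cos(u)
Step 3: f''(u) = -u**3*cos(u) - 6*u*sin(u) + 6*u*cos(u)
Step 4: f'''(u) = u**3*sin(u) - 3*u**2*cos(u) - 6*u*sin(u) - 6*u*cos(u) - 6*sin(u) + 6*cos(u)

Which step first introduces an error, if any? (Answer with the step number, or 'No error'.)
Step 3

Step 3 is incorrect due to a wrong exponent.
The step shows: -u**3*cos(u) - 6*u*sin(u) + 6*u*cos(u)
The correct value should be: -u**3*cos(u) - 6*u**2*sin(u) + 6*u*cos(u)

Explanation: The exponent 2 on u was incorrectly written as 1: the term -6*u**2*sin(u) was incorrectly written as -6*u*sin(u)
The later steps are derived from this incorrect expression, so the error originates in Step 3.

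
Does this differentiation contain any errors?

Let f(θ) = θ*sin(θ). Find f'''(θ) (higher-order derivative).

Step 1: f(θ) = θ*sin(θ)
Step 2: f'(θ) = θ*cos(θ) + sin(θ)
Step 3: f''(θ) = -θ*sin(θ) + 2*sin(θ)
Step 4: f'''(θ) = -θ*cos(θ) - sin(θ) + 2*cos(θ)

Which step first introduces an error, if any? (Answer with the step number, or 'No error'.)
Step 3

Step 3 is incorrect due to a wrong trig function.
The step shows: -θ*sin(θ) + 2*sin(θ)
The correct value should be: -θ*sin(θ) + 2*cos(θ)

Explanation: cos(θ) was incorrectly written as sin(θ): the term 2*cos(θ) was incorrectly written as 2*sin(θ)
The later steps are derived from this incorrect expression, so the error originates in Step 3.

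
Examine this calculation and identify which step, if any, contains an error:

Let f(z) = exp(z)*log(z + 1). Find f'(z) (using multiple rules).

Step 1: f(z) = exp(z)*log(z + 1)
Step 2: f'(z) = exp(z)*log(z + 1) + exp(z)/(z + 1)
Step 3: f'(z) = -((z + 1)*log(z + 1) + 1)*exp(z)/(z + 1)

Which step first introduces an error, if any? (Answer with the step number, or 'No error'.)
Step 3

Step 3 is incorrect due to a sign flip.
The step shows: -((z + 1)*log(z + 1) + 1)*exp(z)/(z + 1)
The correct value should be: ((z + 1)*log(z + 1) + 1)*exp(z)/(z + 1)

Explanation: The sign of the whole expression was flipped: the term ((z + 1)*log(z + 1) + 1)*exp(z)/(z + 1) was incorrectly written as -((z + 1)*log(z + 1) + 1)*exp(z)/(z + 1)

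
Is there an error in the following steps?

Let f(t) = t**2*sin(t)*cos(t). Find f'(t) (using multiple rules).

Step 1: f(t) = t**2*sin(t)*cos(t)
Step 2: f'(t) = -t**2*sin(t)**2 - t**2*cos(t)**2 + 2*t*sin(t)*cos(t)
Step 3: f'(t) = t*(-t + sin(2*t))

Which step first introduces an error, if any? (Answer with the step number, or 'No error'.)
Step 2

Step 2 is incorrect due to a sign flip.
The step shows: -t**2*sin(t)**2 - t**2*cos(t)**2 + 2*t*sin(t)*cos(t)
The correct value should be: -t**2*sin(t)**2 + t**2*cos(t)**2 + 2*t*sin(t)*cos(t)

Explanation: The sign of one term was flipped: the term t**2*cos(t)**2 was incorrectly written as -t**2*cos(t)**2
The later steps are derived from this incorrect expression, so the error originates in Step 2.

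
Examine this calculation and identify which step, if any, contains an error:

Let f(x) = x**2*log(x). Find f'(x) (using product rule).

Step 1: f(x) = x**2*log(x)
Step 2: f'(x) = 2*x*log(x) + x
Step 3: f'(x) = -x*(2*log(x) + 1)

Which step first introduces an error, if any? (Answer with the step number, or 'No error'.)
Step 3

Step 3 is incorrect due to a sign flip.
The step shows: -x*(2*log(x) + 1)
The correct value should be: x*(2*log(x) + 1)

Explanation: The sign of the whole expression was flipped: the term x*(2*log(x) + 1) was incorrectly written as -x*(2*log(x) + 1)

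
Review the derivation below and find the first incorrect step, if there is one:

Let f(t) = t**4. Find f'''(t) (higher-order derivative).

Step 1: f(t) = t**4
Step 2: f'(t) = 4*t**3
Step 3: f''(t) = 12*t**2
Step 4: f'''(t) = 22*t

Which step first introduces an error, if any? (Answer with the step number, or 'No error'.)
Step 4

Step 4 is incorrect due to a wrong coefficient.
The step shows: 22*t
The correct value should be: 24*t

Explanation: The coefficient 24 was incorrectly written as 22: the term 24*t was incorrectly written as 22*t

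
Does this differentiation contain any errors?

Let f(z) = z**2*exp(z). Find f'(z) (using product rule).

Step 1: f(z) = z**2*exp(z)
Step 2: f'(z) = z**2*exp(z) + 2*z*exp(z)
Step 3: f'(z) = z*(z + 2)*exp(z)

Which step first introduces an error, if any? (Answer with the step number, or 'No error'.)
No error

All steps in this derivation are correct.
The final answer f'(z) = z*(z + 2)*exp(z) is valid.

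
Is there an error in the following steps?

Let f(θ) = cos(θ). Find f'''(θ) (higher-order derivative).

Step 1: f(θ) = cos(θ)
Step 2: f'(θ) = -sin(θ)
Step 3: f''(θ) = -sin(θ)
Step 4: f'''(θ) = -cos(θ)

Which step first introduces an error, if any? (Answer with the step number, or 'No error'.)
Step 3

Step 3 is incorrect due to a wrong trig function.
The step shows: -sin(θ)
The correct value should be: -cos(θ)

Explanation: cos(θ) was incorrectly written as sin(θ): the term -cos(θ) was incorrectly written as -sin(θ)
The later steps are derived from this incorrect expression, so the error originates in Step 3.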